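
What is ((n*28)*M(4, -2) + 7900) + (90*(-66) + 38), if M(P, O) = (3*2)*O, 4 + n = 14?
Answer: -1362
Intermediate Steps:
n = 10 (n = -4 + 14 = 10)
M(P, O) = 6*O
((n*28)*M(4, -2) + 7900) + (90*(-66) + 38) = ((10*28)*(6*(-2)) + 7900) + (90*(-66) + 38) = (280*(-12) + 7900) + (-5940 + 38) = (-3360 + 7900) - 5902 = 4540 - 5902 = -1362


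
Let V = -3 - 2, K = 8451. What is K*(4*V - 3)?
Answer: -194373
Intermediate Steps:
V = -5
K*(4*V - 3) = 8451*(4*(-5) - 3) = 8451*(-20 - 3) = 8451*(-23) = -194373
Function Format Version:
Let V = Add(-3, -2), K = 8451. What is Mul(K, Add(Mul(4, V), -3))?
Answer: -194373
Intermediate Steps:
V = -5
Mul(K, Add(Mul(4, V), -3)) = Mul(8451, Add(Mul(4, -5), -3)) = Mul(8451, Add(-20, -3)) = Mul(8451, -23) = -194373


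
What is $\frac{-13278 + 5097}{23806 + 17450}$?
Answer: $- \frac{303}{1528} \approx -0.1983$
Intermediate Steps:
$\frac{-13278 + 5097}{23806 + 17450} = - \frac{8181}{41256} = \left(-8181\right) \frac{1}{41256} = - \frac{303}{1528}$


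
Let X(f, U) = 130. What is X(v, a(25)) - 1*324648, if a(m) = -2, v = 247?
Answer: -324518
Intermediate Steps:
X(v, a(25)) - 1*324648 = 130 - 1*324648 = 130 - 324648 = -324518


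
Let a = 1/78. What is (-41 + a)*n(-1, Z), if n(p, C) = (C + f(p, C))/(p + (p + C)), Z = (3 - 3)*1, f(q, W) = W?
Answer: 0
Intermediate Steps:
a = 1/78 ≈ 0.012821
Z = 0 (Z = 0*1 = 0)
n(p, C) = 2*C/(C + 2*p) (n(p, C) = (C + C)/(p + (p + C)) = (2*C)/(p + (C + p)) = (2*C)/(C + 2*p) = 2*C/(C + 2*p))
(-41 + a)*n(-1, Z) = (-41 + 1/78)*(2*0/(0 + 2*(-1))) = -3197*0/(39*(0 - 2)) = -3197*0/(39*(-2)) = -3197*0*(-1)/(39*2) = -3197/78*0 = 0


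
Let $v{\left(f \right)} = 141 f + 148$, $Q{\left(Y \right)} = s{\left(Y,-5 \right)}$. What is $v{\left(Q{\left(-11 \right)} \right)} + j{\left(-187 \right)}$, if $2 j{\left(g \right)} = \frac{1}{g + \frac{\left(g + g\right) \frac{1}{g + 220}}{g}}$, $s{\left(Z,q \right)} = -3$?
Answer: $- \frac{3392983}{12338} \approx -275.0$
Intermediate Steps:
$Q{\left(Y \right)} = -3$
$j{\left(g \right)} = \frac{1}{2 \left(g + \frac{2}{220 + g}\right)}$ ($j{\left(g \right)} = \frac{1}{2 \left(g + \frac{\left(g + g\right) \frac{1}{g + 220}}{g}\right)} = \frac{1}{2 \left(g + \frac{2 g \frac{1}{220 + g}}{g}\right)} = \frac{1}{2 \left(g + \frac{2}{220 + g}\right)}$)
$v{\left(f \right)} = 148 + 141 f$
$v{\left(Q{\left(-11 \right)} \right)} + j{\left(-187 \right)} = \left(148 + 141 \left(-3\right)\right) + \frac{220 - 187}{2 \left(2 + \left(-187\right)^{2} + 220 \left(-187\right)\right)} = \left(148 - 423\right) + \frac{1}{2} \frac{1}{2 + 34969 - 41140} \cdot 33 = -275 + \frac{1}{2} \frac{1}{-6169} \cdot 33 = -275 + \frac{1}{2} \left(- \frac{1}{6169}\right) 33 = -275 - \frac{33}{12338} = - \frac{3392983}{12338}$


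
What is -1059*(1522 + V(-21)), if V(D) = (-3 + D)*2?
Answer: -1560966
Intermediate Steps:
V(D) = -6 + 2*D
-1059*(1522 + V(-21)) = -1059*(1522 + (-6 + 2*(-21))) = -1059*(1522 + (-6 - 42)) = -1059*(1522 - 48) = -1059*1474 = -1560966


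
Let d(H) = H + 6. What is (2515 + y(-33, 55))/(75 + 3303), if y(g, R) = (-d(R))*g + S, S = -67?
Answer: 1487/1126 ≈ 1.3206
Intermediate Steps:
d(H) = 6 + H
y(g, R) = -67 + g*(-6 - R) (y(g, R) = (-(6 + R))*g - 67 = (-6 - R)*g - 67 = g*(-6 - R) - 67 = -67 + g*(-6 - R))
(2515 + y(-33, 55))/(75 + 3303) = (2515 + (-67 - 1*(-33)*(6 + 55)))/(75 + 3303) = (2515 + (-67 - 1*(-33)*61))/3378 = (2515 + (-67 + 2013))*(1/3378) = (2515 + 1946)*(1/3378) = 4461*(1/3378) = 1487/1126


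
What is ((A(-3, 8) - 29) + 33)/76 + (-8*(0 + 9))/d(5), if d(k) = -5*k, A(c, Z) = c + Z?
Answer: 5697/1900 ≈ 2.9984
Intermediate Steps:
A(c, Z) = Z + c
((A(-3, 8) - 29) + 33)/76 + (-8*(0 + 9))/d(5) = (((8 - 3) - 29) + 33)/76 + (-8*(0 + 9))/((-5*5)) = ((5 - 29) + 33)*(1/76) - 8*9/(-25) = (-24 + 33)*(1/76) - 72*(-1/25) = 9*(1/76) + 72/25 = 9/76 + 72/25 = 5697/1900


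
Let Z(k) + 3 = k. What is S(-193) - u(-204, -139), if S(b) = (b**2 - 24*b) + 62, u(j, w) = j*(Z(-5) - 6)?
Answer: 39087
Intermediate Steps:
Z(k) = -3 + k
u(j, w) = -14*j (u(j, w) = j*((-3 - 5) - 6) = j*(-8 - 6) = j*(-14) = -14*j)
S(b) = 62 + b**2 - 24*b
S(-193) - u(-204, -139) = (62 + (-193)**2 - 24*(-193)) - (-14)*(-204) = (62 + 37249 + 4632) - 1*2856 = 41943 - 2856 = 39087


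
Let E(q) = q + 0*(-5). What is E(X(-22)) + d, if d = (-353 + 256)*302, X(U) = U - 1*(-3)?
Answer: -29313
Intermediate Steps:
X(U) = 3 + U (X(U) = U + 3 = 3 + U)
E(q) = q (E(q) = q + 0 = q)
d = -29294 (d = -97*302 = -29294)
E(X(-22)) + d = (3 - 22) - 29294 = -19 - 29294 = -29313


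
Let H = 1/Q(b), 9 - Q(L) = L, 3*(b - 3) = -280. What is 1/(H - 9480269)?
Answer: -298/2825120159 ≈ -1.0548e-7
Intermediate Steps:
b = -271/3 (b = 3 + (1/3)*(-280) = 3 - 280/3 = -271/3 ≈ -90.333)
Q(L) = 9 - L
H = 3/298 (H = 1/(9 - 1*(-271/3)) = 1/(9 + 271/3) = 1/(298/3) = 3/298 ≈ 0.010067)
1/(H - 9480269) = 1/(3/298 - 9480269) = 1/(-2825120159/298) = -298/2825120159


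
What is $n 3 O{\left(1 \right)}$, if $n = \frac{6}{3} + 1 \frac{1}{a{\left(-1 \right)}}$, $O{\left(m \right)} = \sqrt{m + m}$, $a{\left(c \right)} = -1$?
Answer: $3 \sqrt{2} \approx 4.2426$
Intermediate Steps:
$O{\left(m \right)} = \sqrt{2} \sqrt{m}$ ($O{\left(m \right)} = \sqrt{2 m} = \sqrt{2} \sqrt{m}$)
$n = 1$ ($n = \frac{6}{3} + 1 \frac{1}{-1} = 6 \cdot \frac{1}{3} + 1 \left(-1\right) = 2 - 1 = 1$)
$n 3 O{\left(1 \right)} = 1 \cdot 3 \sqrt{2} \sqrt{1} = 3 \sqrt{2} \cdot 1 = 3 \sqrt{2}$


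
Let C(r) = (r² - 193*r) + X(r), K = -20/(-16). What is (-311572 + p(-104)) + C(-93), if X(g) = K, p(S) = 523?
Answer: -1137799/4 ≈ -2.8445e+5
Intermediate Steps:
K = 5/4 (K = -20*(-1/16) = 5/4 ≈ 1.2500)
X(g) = 5/4
C(r) = 5/4 + r² - 193*r (C(r) = (r² - 193*r) + 5/4 = 5/4 + r² - 193*r)
(-311572 + p(-104)) + C(-93) = (-311572 + 523) + (5/4 + (-93)² - 193*(-93)) = -311049 + (5/4 + 8649 + 17949) = -311049 + 106397/4 = -1137799/4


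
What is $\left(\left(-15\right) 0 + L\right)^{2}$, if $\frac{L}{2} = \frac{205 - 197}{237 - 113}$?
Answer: $\frac{16}{961} \approx 0.016649$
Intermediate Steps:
$L = \frac{4}{31}$ ($L = 2 \frac{205 - 197}{237 - 113} = 2 \frac{8}{237 - 113} = 2 \cdot \frac{8}{124} = 2 \cdot 8 \cdot \frac{1}{124} = 2 \cdot \frac{2}{31} = \frac{4}{31} \approx 0.12903$)
$\left(\left(-15\right) 0 + L\right)^{2} = \left(\left(-15\right) 0 + \frac{4}{31}\right)^{2} = \left(0 + \frac{4}{31}\right)^{2} = \left(\frac{4}{31}\right)^{2} = \frac{16}{961}$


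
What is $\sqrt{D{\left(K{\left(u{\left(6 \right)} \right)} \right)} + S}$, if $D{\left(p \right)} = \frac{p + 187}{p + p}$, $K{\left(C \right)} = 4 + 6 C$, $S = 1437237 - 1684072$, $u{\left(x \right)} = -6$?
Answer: $\frac{i \sqrt{15797595}}{8} \approx 496.83 i$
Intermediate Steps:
$S = -246835$ ($S = 1437237 - 1684072 = -246835$)
$D{\left(p \right)} = \frac{187 + p}{2 p}$
$\sqrt{D{\left(K{\left(u{\left(6 \right)} \right)} \right)} + S} = \sqrt{\frac{187 + \left(4 + 6 \left(-6\right)\right)}{2 \left(4 + 6 \left(-6\right)\right)} - 246835} = \sqrt{\frac{187 + \left(4 - 36\right)}{2 \left(4 - 36\right)} - 246835} = \sqrt{\frac{187 - 32}{2 \left(-32\right)} - 246835} = \sqrt{\frac{1}{2} \left(- \frac{1}{32}\right) 155 - 246835} = \sqrt{- \frac{155}{64} - 246835} = \sqrt{- \frac{15797595}{64}} = \frac{i \sqrt{15797595}}{8}$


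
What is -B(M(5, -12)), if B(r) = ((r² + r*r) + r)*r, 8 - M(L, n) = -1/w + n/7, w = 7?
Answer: -690345/343 ≈ -2012.7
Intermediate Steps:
M(L, n) = 57/7 - n/7 (M(L, n) = 8 - (-1/7 + n/7) = 8 - (-1*⅐ + n*(⅐)) = 8 - (-⅐ + n/7) = 8 + (⅐ - n/7) = 57/7 - n/7)
B(r) = r*(r + 2*r²) (B(r) = ((r² + r²) + r)*r = (2*r² + r)*r = (r + 2*r²)*r = r*(r + 2*r²))
-B(M(5, -12)) = -(57/7 - ⅐*(-12))²*(1 + 2*(57/7 - ⅐*(-12))) = -(57/7 + 12/7)²*(1 + 2*(57/7 + 12/7)) = -(69/7)²*(1 + 2*(69/7)) = -4761*(1 + 138/7)/49 = -4761*145/(49*7) = -1*690345/343 = -690345/343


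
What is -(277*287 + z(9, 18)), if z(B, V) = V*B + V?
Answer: -79679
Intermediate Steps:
z(B, V) = V + B*V (z(B, V) = B*V + V = V + B*V)
-(277*287 + z(9, 18)) = -(277*287 + 18*(1 + 9)) = -(79499 + 18*10) = -(79499 + 180) = -1*79679 = -79679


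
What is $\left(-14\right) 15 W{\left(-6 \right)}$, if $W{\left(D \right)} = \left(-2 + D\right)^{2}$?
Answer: $-13440$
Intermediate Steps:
$\left(-14\right) 15 W{\left(-6 \right)} = \left(-14\right) 15 \left(-2 - 6\right)^{2} = - 210 \left(-8\right)^{2} = \left(-210\right) 64 = -13440$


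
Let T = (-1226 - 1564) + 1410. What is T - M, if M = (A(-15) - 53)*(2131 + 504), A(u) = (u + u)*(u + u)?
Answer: -2233225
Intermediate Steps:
A(u) = 4*u² (A(u) = (2*u)*(2*u) = 4*u²)
T = -1380 (T = -2790 + 1410 = -1380)
M = 2231845 (M = (4*(-15)² - 53)*(2131 + 504) = (4*225 - 53)*2635 = (900 - 53)*2635 = 847*2635 = 2231845)
T - M = -1380 - 1*2231845 = -1380 - 2231845 = -2233225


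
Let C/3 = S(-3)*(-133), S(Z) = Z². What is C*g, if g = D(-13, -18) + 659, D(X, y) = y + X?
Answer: -2255148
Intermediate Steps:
D(X, y) = X + y
C = -3591 (C = 3*((-3)²*(-133)) = 3*(9*(-133)) = 3*(-1197) = -3591)
g = 628 (g = (-13 - 18) + 659 = -31 + 659 = 628)
C*g = -3591*628 = -2255148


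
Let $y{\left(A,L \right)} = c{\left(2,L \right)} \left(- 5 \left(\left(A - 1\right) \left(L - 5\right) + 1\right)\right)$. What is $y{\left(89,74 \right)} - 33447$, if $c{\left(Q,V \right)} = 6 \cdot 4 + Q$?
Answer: $-822937$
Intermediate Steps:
$c{\left(Q,V \right)} = 24 + Q$
$y{\left(A,L \right)} = -130 - 130 \left(-1 + A\right) \left(-5 + L\right)$ ($y{\left(A,L \right)} = \left(24 + 2\right) \left(- 5 \left(\left(A - 1\right) \left(L - 5\right) + 1\right)\right) = 26 \left(- 5 \left(\left(-1 + A\right) \left(-5 + L\right) + 1\right)\right) = 26 \left(- 5 \left(1 + \left(-1 + A\right) \left(-5 + L\right)\right)\right) = 26 \left(-5 - 5 \left(-1 + A\right) \left(-5 + L\right)\right) = -130 - 130 \left(-1 + A\right) \left(-5 + L\right)$)
$y{\left(89,74 \right)} - 33447 = \left(-780 + 130 \cdot 74 + 650 \cdot 89 - 11570 \cdot 74\right) - 33447 = \left(-780 + 9620 + 57850 - 856180\right) - 33447 = -789490 - 33447 = -822937$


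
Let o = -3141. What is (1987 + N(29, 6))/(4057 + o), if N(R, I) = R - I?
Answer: 1005/458 ≈ 2.1943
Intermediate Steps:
(1987 + N(29, 6))/(4057 + o) = (1987 + (29 - 1*6))/(4057 - 3141) = (1987 + (29 - 6))/916 = (1987 + 23)*(1/916) = 2010*(1/916) = 1005/458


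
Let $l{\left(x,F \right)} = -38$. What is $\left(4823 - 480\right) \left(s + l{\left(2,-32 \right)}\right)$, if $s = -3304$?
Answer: $-14514306$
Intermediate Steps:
$\left(4823 - 480\right) \left(s + l{\left(2,-32 \right)}\right) = \left(4823 - 480\right) \left(-3304 - 38\right) = 4343 \left(-3342\right) = -14514306$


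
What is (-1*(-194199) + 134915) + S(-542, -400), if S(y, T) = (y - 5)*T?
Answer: 547914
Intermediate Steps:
S(y, T) = T*(-5 + y) (S(y, T) = (-5 + y)*T = T*(-5 + y))
(-1*(-194199) + 134915) + S(-542, -400) = (-1*(-194199) + 134915) - 400*(-5 - 542) = (194199 + 134915) - 400*(-547) = 329114 + 218800 = 547914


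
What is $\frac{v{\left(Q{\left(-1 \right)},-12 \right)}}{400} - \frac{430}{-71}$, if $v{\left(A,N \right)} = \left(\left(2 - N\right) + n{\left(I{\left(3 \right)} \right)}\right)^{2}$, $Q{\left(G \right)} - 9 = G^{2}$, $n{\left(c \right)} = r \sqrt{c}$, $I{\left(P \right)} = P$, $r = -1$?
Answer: $\frac{186129}{28400} - \frac{7 \sqrt{3}}{100} \approx 6.4326$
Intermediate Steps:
$n{\left(c \right)} = - \sqrt{c}$
$Q{\left(G \right)} = 9 + G^{2}$
$v{\left(A,N \right)} = \left(2 - N - \sqrt{3}\right)^{2}$ ($v{\left(A,N \right)} = \left(\left(2 - N\right) - \sqrt{3}\right)^{2} = \left(2 - N - \sqrt{3}\right)^{2}$)
$\frac{v{\left(Q{\left(-1 \right)},-12 \right)}}{400} - \frac{430}{-71} = \frac{\left(-2 - 12 + \sqrt{3}\right)^{2}}{400} - \frac{430}{-71} = \left(-14 + \sqrt{3}\right)^{2} \cdot \frac{1}{400} - - \frac{430}{71} = \frac{\left(-14 + \sqrt{3}\right)^{2}}{400} + \frac{430}{71} = \frac{430}{71} + \frac{\left(-14 + \sqrt{3}\right)^{2}}{400}$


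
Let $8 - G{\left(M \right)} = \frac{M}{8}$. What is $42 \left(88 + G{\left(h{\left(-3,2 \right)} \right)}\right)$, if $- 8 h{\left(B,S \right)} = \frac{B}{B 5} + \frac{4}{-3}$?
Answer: $\frac{645001}{160} \approx 4031.3$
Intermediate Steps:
$h{\left(B,S \right)} = \frac{17}{120}$ ($h{\left(B,S \right)} = - \frac{\frac{B}{B 5} + \frac{4}{-3}}{8} = - \frac{\frac{B}{5 B} + 4 \left(- \frac{1}{3}\right)}{8} = - \frac{B \frac{1}{5 B} - \frac{4}{3}}{8} = - \frac{\frac{1}{5} - \frac{4}{3}}{8} = \left(- \frac{1}{8}\right) \left(- \frac{17}{15}\right) = \frac{17}{120}$)
$G{\left(M \right)} = 8 - \frac{M}{8}$
$42 \left(88 + G{\left(h{\left(-3,2 \right)} \right)}\right) = 42 \left(88 + \left(8 - \frac{17}{960}\right)\right) = 42 \left(88 + \frac{7663}{960}\right) = 42 \cdot \frac{92143}{960} = \frac{645001}{160}$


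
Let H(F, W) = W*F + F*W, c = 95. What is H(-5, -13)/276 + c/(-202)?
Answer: 5/6969 ≈ 0.00071746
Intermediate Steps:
H(F, W) = 2*F*W (H(F, W) = F*W + F*W = 2*F*W)
H(-5, -13)/276 + c/(-202) = (2*(-5)*(-13))/276 + 95/(-202) = 130*(1/276) + 95*(-1/202) = 65/138 - 95/202 = 5/6969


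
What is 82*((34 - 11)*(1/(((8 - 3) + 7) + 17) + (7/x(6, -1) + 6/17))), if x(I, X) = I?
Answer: 4334971/1479 ≈ 2931.0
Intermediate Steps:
82*((34 - 11)*(1/(((8 - 3) + 7) + 17) + (7/x(6, -1) + 6/17))) = 82*((34 - 11)*(1/(((8 - 3) + 7) + 17) + (7/6 + 6/17))) = 82*(23*(1/((5 + 7) + 17) + (7*(⅙) + 6*(1/17)))) = 82*(23*(1/(12 + 17) + (7/6 + 6/17))) = 82*(23*(1/29 + 155/102)) = 82*(23*(4597/2958)) = 82*(105731/2958) = 4334971/1479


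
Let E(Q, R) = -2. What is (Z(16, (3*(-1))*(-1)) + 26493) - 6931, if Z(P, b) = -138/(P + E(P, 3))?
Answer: 136865/7 ≈ 19552.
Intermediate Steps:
Z(P, b) = -138/(-2 + P) (Z(P, b) = -138/(P - 2) = -138/(-2 + P))
(Z(16, (3*(-1))*(-1)) + 26493) - 6931 = (-138/(-2 + 16) + 26493) - 6931 = (-138/14 + 26493) - 6931 = (-138*1/14 + 26493) - 6931 = (-69/7 + 26493) - 6931 = 185382/7 - 6931 = 136865/7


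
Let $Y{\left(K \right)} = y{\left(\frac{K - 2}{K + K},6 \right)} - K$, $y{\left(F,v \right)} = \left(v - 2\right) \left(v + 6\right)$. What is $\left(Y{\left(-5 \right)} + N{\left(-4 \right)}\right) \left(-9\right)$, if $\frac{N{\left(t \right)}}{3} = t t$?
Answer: $-909$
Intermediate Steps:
$N{\left(t \right)} = 3 t^{2}$ ($N{\left(t \right)} = 3 t t = 3 t^{2}$)
$y{\left(F,v \right)} = \left(-2 + v\right) \left(6 + v\right)$
$Y{\left(K \right)} = 48 - K$ ($Y{\left(K \right)} = \left(-12 + 6^{2} + 4 \cdot 6\right) - K = \left(-12 + 36 + 24\right) - K = 48 - K$)
$\left(Y{\left(-5 \right)} + N{\left(-4 \right)}\right) \left(-9\right) = \left(\left(48 - -5\right) + 3 \left(-4\right)^{2}\right) \left(-9\right) = \left(\left(48 + 5\right) + 3 \cdot 16\right) \left(-9\right) = \left(53 + 48\right) \left(-9\right) = 101 \left(-9\right) = -909$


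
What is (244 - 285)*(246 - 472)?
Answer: 9266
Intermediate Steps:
(244 - 285)*(246 - 472) = -41*(-226) = 9266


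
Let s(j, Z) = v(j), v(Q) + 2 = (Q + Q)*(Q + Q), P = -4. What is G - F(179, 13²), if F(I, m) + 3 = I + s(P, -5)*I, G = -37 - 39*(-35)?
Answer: -9946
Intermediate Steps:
v(Q) = -2 + 4*Q² (v(Q) = -2 + (Q + Q)*(Q + Q) = -2 + (2*Q)*(2*Q) = -2 + 4*Q²)
s(j, Z) = -2 + 4*j²
G = 1328 (G = -37 + 1365 = 1328)
F(I, m) = -3 + 63*I (F(I, m) = -3 + (I + (-2 + 4*(-4)²)*I) = -3 + (I + (-2 + 4*16)*I) = -3 + (I + (-2 + 64)*I) = -3 + (I + 62*I) = -3 + 63*I)
G - F(179, 13²) = 1328 - (-3 + 63*179) = 1328 - (-3 + 11277) = 1328 - 1*11274 = 1328 - 11274 = -9946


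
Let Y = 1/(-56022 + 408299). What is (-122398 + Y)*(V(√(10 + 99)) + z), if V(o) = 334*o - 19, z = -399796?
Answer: 17239223267954675/352277 - 14401412081830*√109/352277 ≈ 4.8510e+10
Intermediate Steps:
Y = 1/352277 ≈ 2.8387e-6
V(o) = -19 + 334*o
(-122398 + Y)*(V(√(10 + 99)) + z) = (-122398 + 1/352277)*((-19 + 334*√(10 + 99)) - 399796) = -43118000245*((-19 + 334*√109) - 399796)/352277 = -43118000245*(-399815 + 334*√109)/352277 = 17239223267954675/352277 - 14401412081830*√109/352277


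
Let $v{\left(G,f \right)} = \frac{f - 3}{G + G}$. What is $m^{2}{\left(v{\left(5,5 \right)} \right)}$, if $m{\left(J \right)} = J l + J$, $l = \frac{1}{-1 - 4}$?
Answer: $\frac{16}{625} \approx 0.0256$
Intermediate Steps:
$v{\left(G,f \right)} = \frac{-3 + f}{2 G}$
$l = - \frac{1}{5}$ ($l = \frac{1}{-5} = - \frac{1}{5} \approx -0.2$)
$m{\left(J \right)} = \frac{4 J}{5}$ ($m{\left(J \right)} = J \left(- \frac{1}{5}\right) + J = - \frac{J}{5} + J = \frac{4 J}{5}$)
$m^{2}{\left(v{\left(5,5 \right)} \right)} = \left(\frac{4 \frac{-3 + 5}{2 \cdot 5}}{5}\right)^{2} = \left(\frac{4 \cdot \frac{1}{2} \cdot \frac{1}{5} \cdot 2}{5}\right)^{2} = \left(\frac{4}{5} \cdot \frac{1}{5}\right)^{2} = \left(\frac{4}{25}\right)^{2} = \frac{16}{625}$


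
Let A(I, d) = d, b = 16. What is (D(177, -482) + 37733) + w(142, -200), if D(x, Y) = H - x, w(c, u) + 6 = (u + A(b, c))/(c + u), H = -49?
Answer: 37502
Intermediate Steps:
w(c, u) = -5 (w(c, u) = -6 + (u + c)/(c + u) = -6 + (c + u)/(c + u) = -6 + 1 = -5)
D(x, Y) = -49 - x
(D(177, -482) + 37733) + w(142, -200) = ((-49 - 1*177) + 37733) - 5 = ((-49 - 177) + 37733) - 5 = (-226 + 37733) - 5 = 37507 - 5 = 37502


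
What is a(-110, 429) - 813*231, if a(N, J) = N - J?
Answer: -188342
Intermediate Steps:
a(-110, 429) - 813*231 = (-110 - 1*429) - 813*231 = (-110 - 429) - 187803 = -539 - 187803 = -188342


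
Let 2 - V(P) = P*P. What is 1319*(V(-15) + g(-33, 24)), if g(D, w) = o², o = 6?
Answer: -246653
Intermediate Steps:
V(P) = 2 - P² (V(P) = 2 - P*P = 2 - P²)
g(D, w) = 36 (g(D, w) = 6² = 36)
1319*(V(-15) + g(-33, 24)) = 1319*((2 - 1*(-15)²) + 36) = 1319*((2 - 1*225) + 36) = 1319*((2 - 225) + 36) = 1319*(-223 + 36) = 1319*(-187) = -246653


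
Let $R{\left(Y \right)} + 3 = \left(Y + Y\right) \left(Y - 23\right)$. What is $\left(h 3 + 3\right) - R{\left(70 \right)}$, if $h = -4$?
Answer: $-6586$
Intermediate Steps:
$R{\left(Y \right)} = -3 + 2 Y \left(-23 + Y\right)$ ($R{\left(Y \right)} = -3 + \left(Y + Y\right) \left(Y - 23\right) = -3 + 2 Y \left(-23 + Y\right)$)
$\left(h 3 + 3\right) - R{\left(70 \right)} = \left(\left(-4\right) 3 + 3\right) - \left(-3 - 3220 + 2 \cdot 70^{2}\right) = \left(-12 + 3\right) - \left(-3 - 3220 + 2 \cdot 4900\right) = -9 - \left(-3 - 3220 + 9800\right) = -9 - 6577 = -6586$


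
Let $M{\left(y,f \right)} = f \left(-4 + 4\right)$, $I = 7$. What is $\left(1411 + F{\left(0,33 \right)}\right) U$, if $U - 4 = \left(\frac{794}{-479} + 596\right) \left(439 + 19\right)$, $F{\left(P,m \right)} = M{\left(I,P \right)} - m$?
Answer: $\frac{179677331808}{479} \approx 3.7511 \cdot 10^{8}$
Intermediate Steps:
$M{\left(y,f \right)} = 0$ ($M{\left(y,f \right)} = f 0 = 0$)
$F{\left(P,m \right)} = - m$ ($F{\left(P,m \right)} = 0 - m = - m$)
$U = \frac{130389936}{479}$ ($U = 4 + \left(\frac{794}{-479} + 596\right) \left(439 + 19\right) = 4 + \left(794 \left(- \frac{1}{479}\right) + 596\right) 458 = 4 + \left(- \frac{794}{479} + 596\right) 458 = 4 + \frac{284690}{479} \cdot 458 = 4 + \frac{130388020}{479} = \frac{130389936}{479} \approx 2.7221 \cdot 10^{5}$)
$\left(1411 + F{\left(0,33 \right)}\right) U = \left(1411 - 33\right) \frac{130389936}{479} = 1378 \cdot \frac{130389936}{479} = \frac{179677331808}{479}$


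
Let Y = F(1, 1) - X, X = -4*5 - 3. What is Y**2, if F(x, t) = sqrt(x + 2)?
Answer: (23 + sqrt(3))**2 ≈ 611.67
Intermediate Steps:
F(x, t) = sqrt(2 + x)
X = -23 (X = -20 - 3 = -23)
Y = 23 + sqrt(3) (Y = sqrt(2 + 1) - 1*(-23) = sqrt(3) + 23 = 23 + sqrt(3) ≈ 24.732)
Y**2 = (23 + sqrt(3))**2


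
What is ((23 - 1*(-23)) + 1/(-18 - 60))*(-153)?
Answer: -182937/26 ≈ -7036.0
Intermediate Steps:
((23 - 1*(-23)) + 1/(-18 - 60))*(-153) = ((23 + 23) + 1/(-78))*(-153) = (46 - 1/78)*(-153) = (3587/78)*(-153) = -182937/26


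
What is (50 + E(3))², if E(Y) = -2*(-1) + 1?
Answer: 2809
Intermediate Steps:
E(Y) = 3 (E(Y) = 2 + 1 = 3)
(50 + E(3))² = (50 + 3)² = 53² = 2809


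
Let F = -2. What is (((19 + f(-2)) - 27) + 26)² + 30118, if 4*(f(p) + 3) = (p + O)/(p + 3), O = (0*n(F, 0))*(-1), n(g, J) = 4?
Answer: 121313/4 ≈ 30328.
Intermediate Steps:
O = 0 (O = (0*4)*(-1) = 0*(-1) = 0)
f(p) = -3 + p/(4*(3 + p)) (f(p) = -3 + ((p + 0)/(p + 3))/4 = -3 + (p/(3 + p))/4 = -3 + p/(4*(3 + p)))
(((19 + f(-2)) - 27) + 26)² + 30118 = (((19 + (-36 - 11*(-2))/(4*(3 - 2))) - 27) + 26)² + 30118 = (((19 + (¼)*(-36 + 22)/1) - 27) + 26)² + 30118 = (((19 + (¼)*1*(-14)) - 27) + 26)² + 30118 = (((19 - 7/2) - 27) + 26)² + 30118 = ((31/2 - 27) + 26)² + 30118 = (-23/2 + 26)² + 30118 = (29/2)² + 30118 = 841/4 + 30118 = 121313/4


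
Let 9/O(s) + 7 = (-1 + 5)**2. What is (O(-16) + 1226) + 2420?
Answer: 3647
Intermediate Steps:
O(s) = 1 (O(s) = 9/(-7 + (-1 + 5)**2) = 9/(-7 + 4**2) = 9/(-7 + 16) = 9/9 = 9*(1/9) = 1)
(O(-16) + 1226) + 2420 = (1 + 1226) + 2420 = 1227 + 2420 = 3647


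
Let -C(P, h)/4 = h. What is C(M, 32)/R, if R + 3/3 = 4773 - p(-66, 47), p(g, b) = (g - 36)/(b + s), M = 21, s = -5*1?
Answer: -896/33421 ≈ -0.026809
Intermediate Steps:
s = -5
C(P, h) = -4*h
p(g, b) = (-36 + g)/(-5 + b) (p(g, b) = (g - 36)/(b - 5) = (-36 + g)/(-5 + b))
R = 33421/7 (R = -1 + (4773 - (-36 - 66)/(-5 + 47)) = -1 + (4773 - (-102)/42) = -1 + (4773 - 1*(-17/7)) = -1 + (4773 + 17/7) = -1 + 33428/7 = 33421/7 ≈ 4774.4)
C(M, 32)/R = (-4*32)/(33421/7) = -128*7/33421 = -896/33421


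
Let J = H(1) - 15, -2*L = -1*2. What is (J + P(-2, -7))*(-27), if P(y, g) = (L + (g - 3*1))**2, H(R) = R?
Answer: -1809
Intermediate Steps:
L = 1 (L = -(-1)*2/2 = -1/2*(-2) = 1)
P(y, g) = (-2 + g)**2 (P(y, g) = (1 + (g - 3*1))**2 = (1 + (g - 3))**2 = (1 + (-3 + g))**2 = (-2 + g)**2)
J = -14 (J = 1 - 15 = -14)
(J + P(-2, -7))*(-27) = (-14 + (-2 - 7)**2)*(-27) = (-14 + (-9)**2)*(-27) = (-14 + 81)*(-27) = 67*(-27) = -1809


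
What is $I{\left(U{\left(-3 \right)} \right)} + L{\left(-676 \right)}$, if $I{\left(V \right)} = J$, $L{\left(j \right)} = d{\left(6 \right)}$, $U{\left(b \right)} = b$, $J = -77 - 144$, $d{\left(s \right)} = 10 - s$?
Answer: $-217$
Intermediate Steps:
$J = -221$ ($J = -77 - 144 = -221$)
$L{\left(j \right)} = 4$ ($L{\left(j \right)} = 10 - 6 = 4$)
$I{\left(V \right)} = -221$
$I{\left(U{\left(-3 \right)} \right)} + L{\left(-676 \right)} = -221 + 4 = -217$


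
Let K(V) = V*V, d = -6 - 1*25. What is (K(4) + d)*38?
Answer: -570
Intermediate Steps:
d = -31 (d = -6 - 25 = -31)
K(V) = V²
(K(4) + d)*38 = (4² - 31)*38 = (16 - 31)*38 = -15*38 = -570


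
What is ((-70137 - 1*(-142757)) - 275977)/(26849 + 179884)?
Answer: -203357/206733 ≈ -0.98367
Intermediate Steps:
((-70137 - 1*(-142757)) - 275977)/(26849 + 179884) = ((-70137 + 142757) - 275977)/206733 = (72620 - 275977)*(1/206733) = -203357*1/206733 = -203357/206733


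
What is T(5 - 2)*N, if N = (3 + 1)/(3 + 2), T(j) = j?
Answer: 12/5 ≈ 2.4000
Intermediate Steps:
N = 4/5 ≈ 0.80000
T(5 - 2)*N = (5 - 2)*(4/5) = 3*(4/5) = 12/5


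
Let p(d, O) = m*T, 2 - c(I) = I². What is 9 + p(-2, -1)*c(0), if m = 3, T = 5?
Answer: 39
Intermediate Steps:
c(I) = 2 - I²
p(d, O) = 15 (p(d, O) = 3*5 = 15)
9 + p(-2, -1)*c(0) = 9 + 15*(2 - 1*0²) = 9 + 15*(2 - 1*0) = 9 + 15*(2 + 0) = 9 + 15*2 = 9 + 30 = 39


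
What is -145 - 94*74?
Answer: -7101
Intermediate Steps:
-145 - 94*74 = -145 - 6956 = -7101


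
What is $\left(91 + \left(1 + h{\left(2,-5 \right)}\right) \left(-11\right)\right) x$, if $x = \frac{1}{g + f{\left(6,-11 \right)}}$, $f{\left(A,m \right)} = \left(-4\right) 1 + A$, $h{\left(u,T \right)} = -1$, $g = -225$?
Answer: $- \frac{91}{223} \approx -0.40807$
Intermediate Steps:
$f{\left(A,m \right)} = -4 + A$
$x = - \frac{1}{223}$ ($x = \frac{1}{-225 + \left(-4 + 6\right)} = \frac{1}{-225 + 2} = \frac{1}{-223} = - \frac{1}{223} \approx -0.0044843$)
$\left(91 + \left(1 + h{\left(2,-5 \right)}\right) \left(-11\right)\right) x = \left(91 + \left(1 - 1\right) \left(-11\right)\right) \left(- \frac{1}{223}\right) = \left(91 + 0 \left(-11\right)\right) \left(- \frac{1}{223}\right) = \left(91 + 0\right) \left(- \frac{1}{223}\right) = 91 \left(- \frac{1}{223}\right) = - \frac{91}{223}$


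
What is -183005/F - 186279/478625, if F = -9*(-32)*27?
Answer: -89039273629/3721788000 ≈ -23.924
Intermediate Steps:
F = 7776 (F = 288*27 = 7776)
-183005/F - 186279/478625 = -183005/7776 - 186279/478625 = -89039273629/3721788000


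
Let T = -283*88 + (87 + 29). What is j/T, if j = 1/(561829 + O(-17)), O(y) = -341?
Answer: -1/13918164544 ≈ -7.1849e-11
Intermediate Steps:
T = -24788 (T = -24904 + 116 = -24788)
j = 1/561488 (j = 1/(561829 - 341) = 1/561488 ≈ 1.7810e-6)
j/T = (1/561488)/(-24788) = (1/561488)*(-1/24788) = -1/13918164544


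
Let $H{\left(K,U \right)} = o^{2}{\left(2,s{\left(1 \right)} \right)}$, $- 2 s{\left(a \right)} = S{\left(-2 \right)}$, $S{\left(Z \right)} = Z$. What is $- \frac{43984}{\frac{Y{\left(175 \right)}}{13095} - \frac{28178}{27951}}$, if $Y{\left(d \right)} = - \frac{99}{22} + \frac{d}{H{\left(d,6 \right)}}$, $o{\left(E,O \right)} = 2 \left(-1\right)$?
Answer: $\frac{21465267848640}{490525111} \approx 43760.0$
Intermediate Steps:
$s{\left(a \right)} = 1$ ($s{\left(a \right)} = \left(- \frac{1}{2}\right) \left(-2\right) = 1$)
$o{\left(E,O \right)} = -2$
$H{\left(K,U \right)} = 4$ ($H{\left(K,U \right)} = \left(-2\right)^{2} = 4$)
$Y{\left(d \right)} = - \frac{9}{2} + \frac{d}{4}$ ($Y{\left(d \right)} = - \frac{99}{22} + \frac{d}{4} = \left(-99\right) \frac{1}{22} + d \frac{1}{4} = - \frac{9}{2} + \frac{d}{4}$)
$- \frac{43984}{\frac{Y{\left(175 \right)}}{13095} - \frac{28178}{27951}} = - \frac{43984}{\frac{- \frac{9}{2} + \frac{1}{4} \cdot 175}{13095} - \frac{28178}{27951}} = - \frac{43984}{\left(- \frac{9}{2} + \frac{175}{4}\right) \frac{1}{13095} - \frac{28178}{27951}} = - \frac{43984}{\frac{157}{4} \cdot \frac{1}{13095} - \frac{28178}{27951}} = - \frac{43984}{\frac{157}{52380} - \frac{28178}{27951}} = - \frac{43984}{- \frac{490525111}{488024460}} = \left(-43984\right) \left(- \frac{488024460}{490525111}\right) = \frac{21465267848640}{490525111}$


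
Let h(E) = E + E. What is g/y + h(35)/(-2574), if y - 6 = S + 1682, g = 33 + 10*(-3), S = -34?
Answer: -54029/2128698 ≈ -0.025381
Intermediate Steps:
h(E) = 2*E
g = 3 (g = 33 - 30 = 3)
y = 1654 (y = 6 + (-34 + 1682) = 6 + 1648 = 1654)
g/y + h(35)/(-2574) = 3/1654 + (2*35)/(-2574) = 3*(1/1654) + 70*(-1/2574) = 3/1654 - 35/1287 = -54029/2128698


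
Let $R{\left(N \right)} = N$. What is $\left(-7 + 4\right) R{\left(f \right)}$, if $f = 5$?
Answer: $-15$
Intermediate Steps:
$\left(-7 + 4\right) R{\left(f \right)} = \left(-7 + 4\right) 5 = \left(-3\right) 5 = -15$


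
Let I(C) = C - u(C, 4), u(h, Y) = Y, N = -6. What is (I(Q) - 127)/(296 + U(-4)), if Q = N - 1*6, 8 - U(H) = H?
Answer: -13/28 ≈ -0.46429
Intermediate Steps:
U(H) = 8 - H
Q = -12 (Q = -6 - 1*6 = -6 - 6 = -12)
I(C) = -4 + C (I(C) = C - 1*4 = C - 4 = -4 + C)
(I(Q) - 127)/(296 + U(-4)) = ((-4 - 12) - 127)/(296 + (8 - 1*(-4))) = (-16 - 127)/(296 + (8 + 4)) = -143/(296 + 12) = -143/308 = -143*1/308 = -13/28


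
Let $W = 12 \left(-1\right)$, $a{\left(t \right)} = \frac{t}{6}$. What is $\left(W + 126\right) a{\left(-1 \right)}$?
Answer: $-19$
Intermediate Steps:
$a{\left(t \right)} = \frac{t}{6}$ ($a{\left(t \right)} = t \frac{1}{6} = \frac{t}{6}$)
$W = -12$
$\left(W + 126\right) a{\left(-1 \right)} = \left(-12 + 126\right) \frac{1}{6} \left(-1\right) = 114 \left(- \frac{1}{6}\right) = -19$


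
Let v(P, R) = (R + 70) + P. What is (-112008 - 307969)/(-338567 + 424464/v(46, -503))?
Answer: 54177033/43816631 ≈ 1.2364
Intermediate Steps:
v(P, R) = 70 + P + R (v(P, R) = (70 + R) + P = 70 + P + R)
(-112008 - 307969)/(-338567 + 424464/v(46, -503)) = (-112008 - 307969)/(-338567 + 424464/(70 + 46 - 503)) = -419977/(-338567 + 424464/(-387)) = -419977/(-338567 + 424464*(-1/387)) = -419977/(-338567 - 141488/129) = -419977/(-43816631/129) = -419977*(-129/43816631) = 54177033/43816631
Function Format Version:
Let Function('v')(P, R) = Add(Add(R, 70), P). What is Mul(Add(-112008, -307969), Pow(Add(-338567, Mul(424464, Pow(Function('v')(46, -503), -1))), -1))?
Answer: Rational(54177033, 43816631) ≈ 1.2364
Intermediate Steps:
Function('v')(P, R) = Add(70, P, R) (Function('v')(P, R) = Add(Add(70, R), P) = Add(70, P, R))
Mul(Add(-112008, -307969), Pow(Add(-338567, Mul(424464, Pow(Function('v')(46, -503), -1))), -1)) = Mul(Add(-112008, -307969), Pow(Add(-338567, Mul(424464, Pow(Add(70, 46, -503), -1))), -1)) = Mul(-419977, Pow(Add(-338567, Mul(424464, Pow(-387, -1))), -1)) = Mul(-419977, Pow(Add(-338567, Mul(424464, Rational(-1, 387))), -1)) = Mul(-419977, Pow(Add(-338567, Rational(-141488, 129)), -1)) = Mul(-419977, Pow(Rational(-43816631, 129), -1)) = Mul(-419977, Rational(-129, 43816631)) = Rational(54177033, 43816631)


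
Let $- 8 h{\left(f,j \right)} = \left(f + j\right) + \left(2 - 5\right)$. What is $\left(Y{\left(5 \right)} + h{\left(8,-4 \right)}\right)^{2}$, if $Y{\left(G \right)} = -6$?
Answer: $\frac{2401}{64} \approx 37.516$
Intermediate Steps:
$h{\left(f,j \right)} = \frac{3}{8} - \frac{f}{8} - \frac{j}{8}$ ($h{\left(f,j \right)} = - \frac{\left(f + j\right) + \left(2 - 5\right)}{8} = - \frac{\left(f + j\right) - 3}{8} = - \frac{-3 + f + j}{8} = \frac{3}{8} - \frac{f}{8} - \frac{j}{8}$)
$\left(Y{\left(5 \right)} + h{\left(8,-4 \right)}\right)^{2} = \left(-6 - \frac{1}{8}\right)^{2} = \left(- \frac{49}{8}\right)^{2} = \frac{2401}{64}$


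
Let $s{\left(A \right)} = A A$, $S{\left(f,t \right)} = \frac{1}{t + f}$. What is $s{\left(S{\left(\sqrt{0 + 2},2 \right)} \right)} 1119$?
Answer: $\frac{1119}{\left(2 + \sqrt{2}\right)^{2}} \approx 95.995$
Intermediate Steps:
$S{\left(f,t \right)} = \frac{1}{f + t}$
$s{\left(A \right)} = A^{2}$
$s{\left(S{\left(\sqrt{0 + 2},2 \right)} \right)} 1119 = \left(\frac{1}{\sqrt{0 + 2} + 2}\right)^{2} \cdot 1119 = \left(\frac{1}{\sqrt{2} + 2}\right)^{2} \cdot 1119 = \left(\frac{1}{2 + \sqrt{2}}\right)^{2} \cdot 1119 = \frac{1}{\left(2 + \sqrt{2}\right)^{2}} \cdot 1119 = \frac{1119}{\left(2 + \sqrt{2}\right)^{2}}$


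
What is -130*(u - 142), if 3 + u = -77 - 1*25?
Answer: 32110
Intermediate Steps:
u = -105 (u = -3 + (-77 - 1*25) = -3 + (-77 - 25) = -3 - 102 = -105)
-130*(u - 142) = -130*(-105 - 142) = -130*(-247) = 32110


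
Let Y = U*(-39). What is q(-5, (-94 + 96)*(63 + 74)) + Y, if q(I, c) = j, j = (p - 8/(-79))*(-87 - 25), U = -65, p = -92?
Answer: 1013385/79 ≈ 12828.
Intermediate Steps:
j = 813120/79 (j = (-92 - 8/(-79))*(-87 - 25) = (-92 - 8*(-1/79))*(-112) = (-92 + 8/79)*(-112) = -7260/79*(-112) = 813120/79 ≈ 10293.)
q(I, c) = 813120/79
Y = 2535 (Y = -65*(-39) = 2535)
q(-5, (-94 + 96)*(63 + 74)) + Y = 813120/79 + 2535 = 1013385/79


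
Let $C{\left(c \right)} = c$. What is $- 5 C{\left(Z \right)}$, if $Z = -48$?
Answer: $240$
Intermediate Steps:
$- 5 C{\left(Z \right)} = \left(-5\right) \left(-48\right) = 240$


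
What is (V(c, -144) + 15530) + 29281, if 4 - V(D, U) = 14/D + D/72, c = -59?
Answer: 190378609/4248 ≈ 44816.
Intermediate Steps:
V(D, U) = 4 - 14/D - D/72 (V(D, U) = 4 - (14/D + D/72) = 4 + (-14/D - D/72) = 4 - 14/D - D/72)
(V(c, -144) + 15530) + 29281 = ((4 - 14/(-59) - 1/72*(-59)) + 15530) + 29281 = ((4 - 14*(-1/59) + 59/72) + 15530) + 29281 = ((4 + 14/59 + 59/72) + 15530) + 29281 = (21481/4248 + 15530) + 29281 = 65992921/4248 + 29281 = 190378609/4248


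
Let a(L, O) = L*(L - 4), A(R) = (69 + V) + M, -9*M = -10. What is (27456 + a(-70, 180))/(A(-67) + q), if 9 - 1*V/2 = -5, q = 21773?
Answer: 73431/49210 ≈ 1.4922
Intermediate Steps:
M = 10/9 (M = -⅑*(-10) = 10/9 ≈ 1.1111)
V = 28 (V = 18 - 2*(-5) = 18 + 10 = 28)
A(R) = 883/9 (A(R) = (69 + 28) + 10/9 = 97 + 10/9 = 883/9)
a(L, O) = L*(-4 + L)
(27456 + a(-70, 180))/(A(-67) + q) = (27456 - 70*(-4 - 70))/(883/9 + 21773) = (27456 - 70*(-74))/(196840/9) = (27456 + 5180)*(9/196840) = 32636*(9/196840) = 73431/49210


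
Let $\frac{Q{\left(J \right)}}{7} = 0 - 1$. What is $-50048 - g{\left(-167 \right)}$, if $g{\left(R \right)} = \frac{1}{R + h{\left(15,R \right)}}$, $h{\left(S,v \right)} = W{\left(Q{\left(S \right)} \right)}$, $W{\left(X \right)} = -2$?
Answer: $- \frac{8458111}{169} \approx -50048.0$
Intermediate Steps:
$Q{\left(J \right)} = -7$ ($Q{\left(J \right)} = 7 \left(0 - 1\right) = 7 \left(-1\right) = -7$)
$h{\left(S,v \right)} = -2$
$g{\left(R \right)} = \frac{1}{-2 + R}$ ($g{\left(R \right)} = \frac{1}{R - 2} = \frac{1}{-2 + R}$)
$-50048 - g{\left(-167 \right)} = -50048 - \frac{1}{-2 - 167} = -50048 - \frac{1}{-169} = -50048 - - \frac{1}{169} = -50048 + \frac{1}{169} = - \frac{8458111}{169}$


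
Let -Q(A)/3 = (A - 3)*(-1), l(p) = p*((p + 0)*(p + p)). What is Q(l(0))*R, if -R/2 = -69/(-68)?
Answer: 621/34 ≈ 18.265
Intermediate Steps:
R = -69/34 (R = -(-138)/(-68) = -(-138)*(-1)/68 = -2*69/68 = -69/34 ≈ -2.0294)
l(p) = 2*p**3 (l(p) = p*(p*(2*p)) = p*(2*p**2) = 2*p**3)
Q(A) = -9 + 3*A (Q(A) = -3*(A - 3)*(-1) = -3*(-3 + A)*(-1) = -3*(3 - A) = -9 + 3*A)
Q(l(0))*R = (-9 + 3*(2*0**3))*(-69/34) = (-9 + 3*(2*0))*(-69/34) = (-9 + 3*0)*(-69/34) = (-9 + 0)*(-69/34) = -9*(-69/34) = 621/34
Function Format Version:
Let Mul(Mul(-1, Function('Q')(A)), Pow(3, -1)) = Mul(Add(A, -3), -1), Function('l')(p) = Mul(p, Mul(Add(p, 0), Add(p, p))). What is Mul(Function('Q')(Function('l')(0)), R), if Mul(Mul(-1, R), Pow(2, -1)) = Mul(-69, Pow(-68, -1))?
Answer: Rational(621, 34) ≈ 18.265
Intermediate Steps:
R = Rational(-69, 34) (R = Mul(-2, Mul(-69, Pow(-68, -1))) = Mul(-2, Mul(-69, Rational(-1, 68))) = Mul(-2, Rational(69, 68)) = Rational(-69, 34) ≈ -2.0294)
Function('l')(p) = Mul(2, Pow(p, 3)) (Function('l')(p) = Mul(p, Mul(p, Mul(2, p))) = Mul(p, Mul(2, Pow(p, 2))) = Mul(2, Pow(p, 3)))
Function('Q')(A) = Add(-9, Mul(3, A)) (Function('Q')(A) = Mul(-3, Mul(Add(A, -3), -1)) = Mul(-3, Mul(Add(-3, A), -1)) = Mul(-3, Add(3, Mul(-1, A))) = Add(-9, Mul(3, A)))
Mul(Function('Q')(Function('l')(0)), R) = Mul(Add(-9, Mul(3, Mul(2, Pow(0, 3)))), Rational(-69, 34)) = Mul(Add(-9, Mul(3, Mul(2, 0))), Rational(-69, 34)) = Mul(Add(-9, Mul(3, 0)), Rational(-69, 34)) = Mul(Add(-9, 0), Rational(-69, 34)) = Mul(-9, Rational(-69, 34)) = Rational(621, 34)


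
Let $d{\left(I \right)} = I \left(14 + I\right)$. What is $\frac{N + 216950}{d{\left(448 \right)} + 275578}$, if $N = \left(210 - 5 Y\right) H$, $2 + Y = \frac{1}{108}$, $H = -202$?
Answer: $\frac{251785}{704268} \approx 0.35751$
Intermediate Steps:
$Y = - \frac{215}{108}$ ($Y = -2 + \frac{1}{108} = - \frac{215}{108} \approx -1.9907$)
$N = - \frac{2399255}{54}$ ($N = \left(210 - - \frac{1075}{108}\right) \left(-202\right) = \left(210 + \frac{1075}{108}\right) \left(-202\right) = \frac{23755}{108} \left(-202\right) = - \frac{2399255}{54} \approx -44431.0$)
$\frac{N + 216950}{d{\left(448 \right)} + 275578} = \frac{- \frac{2399255}{54} + 216950}{448 \left(14 + 448\right) + 275578} = \frac{9316045}{54 \left(448 \cdot 462 + 275578\right)} = \frac{9316045}{54 \left(206976 + 275578\right)} = \frac{9316045}{54 \cdot 482554} = \frac{9316045}{54} \cdot \frac{1}{482554} = \frac{251785}{704268}$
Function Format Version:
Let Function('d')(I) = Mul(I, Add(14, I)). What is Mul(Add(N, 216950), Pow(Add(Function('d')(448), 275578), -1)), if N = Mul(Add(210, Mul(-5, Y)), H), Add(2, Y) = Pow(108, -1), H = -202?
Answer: Rational(251785, 704268) ≈ 0.35751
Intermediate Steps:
Y = Rational(-215, 108) (Y = Add(-2, Pow(108, -1)) = Add(-2, Rational(1, 108)) = Rational(-215, 108) ≈ -1.9907)
N = Rational(-2399255, 54) (N = Mul(Add(210, Mul(-5, Rational(-215, 108))), -202) = Mul(Add(210, Rational(1075, 108)), -202) = Mul(Rational(23755, 108), -202) = Rational(-2399255, 54) ≈ -44431.)
Mul(Add(N, 216950), Pow(Add(Function('d')(448), 275578), -1)) = Mul(Add(Rational(-2399255, 54), 216950), Pow(Add(Mul(448, Add(14, 448)), 275578), -1)) = Mul(Rational(9316045, 54), Pow(Add(Mul(448, 462), 275578), -1)) = Mul(Rational(9316045, 54), Pow(Add(206976, 275578), -1)) = Mul(Rational(9316045, 54), Pow(482554, -1)) = Mul(Rational(9316045, 54), Rational(1, 482554)) = Rational(251785, 704268)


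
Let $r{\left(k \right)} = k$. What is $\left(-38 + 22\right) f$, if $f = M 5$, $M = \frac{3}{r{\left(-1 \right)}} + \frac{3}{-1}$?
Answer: $480$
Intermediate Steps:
$M = -6$ ($M = \frac{3}{-1} + \frac{3}{-1} = 3 \left(-1\right) + 3 \left(-1\right) = -3 - 3 = -6$)
$f = -30$ ($f = \left(-6\right) 5 = -30$)
$\left(-38 + 22\right) f = \left(-38 + 22\right) \left(-30\right) = \left(-16\right) \left(-30\right) = 480$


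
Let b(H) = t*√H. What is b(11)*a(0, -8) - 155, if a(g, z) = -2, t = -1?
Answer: -155 + 2*√11 ≈ -148.37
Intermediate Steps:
b(H) = -√H
b(11)*a(0, -8) - 155 = -√11*(-2) - 155 = 2*√11 - 155 = -155 + 2*√11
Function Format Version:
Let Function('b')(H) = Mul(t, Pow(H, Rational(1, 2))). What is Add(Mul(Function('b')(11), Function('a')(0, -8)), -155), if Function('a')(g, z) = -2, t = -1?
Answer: Add(-155, Mul(2, Pow(11, Rational(1, 2)))) ≈ -148.37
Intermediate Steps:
Function('b')(H) = Mul(-1, Pow(H, Rational(1, 2)))
Add(Mul(Function('b')(11), Function('a')(0, -8)), -155) = Add(Mul(Mul(-1, Pow(11, Rational(1, 2))), -2), -155) = Add(Mul(2, Pow(11, Rational(1, 2))), -155) = Add(-155, Mul(2, Pow(11, Rational(1, 2))))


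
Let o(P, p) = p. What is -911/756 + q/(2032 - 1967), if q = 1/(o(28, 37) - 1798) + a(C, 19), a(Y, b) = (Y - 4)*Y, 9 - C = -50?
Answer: 1405280683/28845180 ≈ 48.718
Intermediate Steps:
C = 59 (C = 9 - 1*(-50) = 9 + 50 = 59)
a(Y, b) = Y*(-4 + Y) (a(Y, b) = (-4 + Y)*Y = Y*(-4 + Y))
q = 5714444/1761 (q = 1/(37 - 1798) + 59*(-4 + 59) = 1/(-1761) + 59*55 = -1/1761 + 3245 = 5714444/1761 ≈ 3245.0)
-911/756 + q/(2032 - 1967) = -911/756 + 5714444/(1761*(2032 - 1967)) = -911*1/756 + (5714444/1761)/65 = -911/756 + (5714444/1761)*(1/65) = -911/756 + 5714444/114465 = 1405280683/28845180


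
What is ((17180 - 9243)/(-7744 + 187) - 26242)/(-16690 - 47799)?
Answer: 198318731/487343373 ≈ 0.40694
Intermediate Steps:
((17180 - 9243)/(-7744 + 187) - 26242)/(-16690 - 47799) = (7937/(-7557) - 26242)/(-64489) = (7937*(-1/7557) - 26242)*(-1/64489) = (-7937/7557 - 26242)*(-1/64489) = -198318731/7557*(-1/64489) = 198318731/487343373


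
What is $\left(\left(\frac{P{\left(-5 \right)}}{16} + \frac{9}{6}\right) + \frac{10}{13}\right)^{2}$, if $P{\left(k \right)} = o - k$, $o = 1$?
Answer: $\frac{75625}{10816} \approx 6.992$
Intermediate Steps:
$P{\left(k \right)} = 1 - k$
$\left(\left(\frac{P{\left(-5 \right)}}{16} + \frac{9}{6}\right) + \frac{10}{13}\right)^{2} = \left(\left(\frac{1 - -5}{16} + \frac{9}{6}\right) + \frac{10}{13}\right)^{2} = \left(\left(\left(1 + 5\right) \frac{1}{16} + 9 \cdot \frac{1}{6}\right) + 10 \cdot \frac{1}{13}\right)^{2} = \left(\left(6 \cdot \frac{1}{16} + \frac{3}{2}\right) + \frac{10}{13}\right)^{2} = \left(\left(\frac{3}{8} + \frac{3}{2}\right) + \frac{10}{13}\right)^{2} = \left(\frac{15}{8} + \frac{10}{13}\right)^{2} = \left(\frac{275}{104}\right)^{2} = \frac{75625}{10816}$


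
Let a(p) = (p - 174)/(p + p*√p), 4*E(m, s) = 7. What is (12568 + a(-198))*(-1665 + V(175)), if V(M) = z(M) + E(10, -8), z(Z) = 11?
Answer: 2203*(-622116*√22 + 207403*I)/(22*(-I + 3*√22)) ≈ -2.0766e+7 + 219.5*I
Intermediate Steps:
E(m, s) = 7/4 (E(m, s) = (¼)*7 = 7/4)
V(M) = 51/4 (V(M) = 11 + 7/4 = 51/4)
a(p) = (-174 + p)/(p + p^(3/2))
(12568 + a(-198))*(-1665 + V(175)) = (12568 + (-174 - 198)/(-198 + (-198)^(3/2)))*(-1665 + 51/4) = (12568 - 372/(-198 - 594*I*√22))*(-6609/4) = -20765478 + 614637/(-198 - 594*I*√22)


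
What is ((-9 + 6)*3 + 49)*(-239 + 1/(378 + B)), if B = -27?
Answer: -3355520/351 ≈ -9559.9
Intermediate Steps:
((-9 + 6)*3 + 49)*(-239 + 1/(378 + B)) = ((-9 + 6)*3 + 49)*(-239 + 1/(378 - 27)) = (-3*3 + 49)*(-239 + 1/351) = (-9 + 49)*(-239 + 1/351) = 40*(-83888/351) = -3355520/351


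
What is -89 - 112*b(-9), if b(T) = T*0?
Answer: -89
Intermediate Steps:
b(T) = 0
-89 - 112*b(-9) = -89 - 112*0 = -89 + 0 = -89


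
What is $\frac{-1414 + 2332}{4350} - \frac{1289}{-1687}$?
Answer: $\frac{1192636}{1223075} \approx 0.97511$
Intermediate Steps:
$\frac{-1414 + 2332}{4350} - \frac{1289}{-1687} = 918 \cdot \frac{1}{4350} - - \frac{1289}{1687} = \frac{153}{725} + \frac{1289}{1687} = \frac{1192636}{1223075}$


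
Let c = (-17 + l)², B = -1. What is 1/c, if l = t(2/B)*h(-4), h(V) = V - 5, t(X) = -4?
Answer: 1/361 ≈ 0.0027701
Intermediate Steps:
h(V) = -5 + V
l = 36 (l = -4*(-5 - 4) = -4*(-9) = 36)
c = 361 (c = (-17 + 36)² = 19² = 361)
1/c = 1/361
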